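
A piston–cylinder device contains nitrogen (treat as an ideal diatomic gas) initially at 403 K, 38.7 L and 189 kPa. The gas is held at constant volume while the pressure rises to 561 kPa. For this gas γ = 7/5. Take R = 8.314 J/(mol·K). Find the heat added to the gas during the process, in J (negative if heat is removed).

n = P₁V₁/(RT₁) = 189×38.7/(8.314×403) = 2.18 mol.
Isochoric: V stays 38.7 L; P/T = const ⇒ T₂ = 1200 K, P₂ = 561 kPa.
W = 0 (no volume change).
ΔU = nCvΔT = 2.18×20.8×(1200−403) = 36000 J.
Q = ΔU = 36000 J.

36000 J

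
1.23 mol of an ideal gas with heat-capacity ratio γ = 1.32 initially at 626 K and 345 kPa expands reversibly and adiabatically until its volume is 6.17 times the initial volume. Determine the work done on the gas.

-8830 J

V₁ = nRT₁/P₁ = 1.23×8.314×626/345 = 18.6 L.
Adiabatic: TV^(γ−1) = const ⇒ T₂ = 626×(0.162)^0.320 = 350 K; PV^γ = const ⇒ P₂ = 31.2 kPa.
ΔU = nCvΔT = 1.23×26.0×(350−626) = -8830 J.
Q = 0 for an adiabatic process, so W = −ΔU = 8830 J.
Work done on the gas = −W_by = -8830 J.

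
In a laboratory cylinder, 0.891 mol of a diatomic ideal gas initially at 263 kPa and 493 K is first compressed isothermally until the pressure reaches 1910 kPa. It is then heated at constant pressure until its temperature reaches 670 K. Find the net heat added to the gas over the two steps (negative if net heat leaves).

-2650 J

V₁ = nRT₁/P₁ = 0.891×8.314×493/263 = 13.9 L.
Step 1 — Isothermal: T stays 493 K; PV = const ⇒ V₂ = 1.91 L, P₂ = 1910 kPa.
ΔU = 0 (ideal gas, T constant).
W = nRT ln(V₂/V₁) = 0.891×8.314×493×ln(0.138) = -7240 J.
Q = ΔU + W = -7240 J.
State after step 1: P = 1910 kPa, V = 1.91 L, T = 493 K.
Step 2 — Isobaric: P stays 1910 kPa; V/T = const ⇒ T₂ = 670 K, V₂ = 2.60 L.
W = PΔV = 1910×(2.60−1.91) kPa·L = 1310 J.
ΔU = nCvΔT = 0.891×20.8×(670−493) = 3280 J.
Q = ΔU + W = nCpΔT = 4590 J.
Net over both steps: W = -5930 J, Q = -2650 J, ΔU = 3280 J.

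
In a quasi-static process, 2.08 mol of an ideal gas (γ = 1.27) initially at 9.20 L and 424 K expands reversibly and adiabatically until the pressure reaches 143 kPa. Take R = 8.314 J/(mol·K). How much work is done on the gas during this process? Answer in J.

P₁ = nRT₁/V₁ = 2.08×8.314×424/9.20 = 797 kPa.
Adiabatic: T₂/T₁ = (P₂/P₁)^((γ−1)/γ) ⇒ T₂ = 424×(0.179)^0.213 = 294 K; V₂ = 35.6 L.
ΔU = nCvΔT = 2.08×30.8×(294−424) = -8310 J.
Q = 0 for an adiabatic process, so W = −ΔU = 8310 J.
Work done on the gas = −W_by = -8310 J.

-8310 J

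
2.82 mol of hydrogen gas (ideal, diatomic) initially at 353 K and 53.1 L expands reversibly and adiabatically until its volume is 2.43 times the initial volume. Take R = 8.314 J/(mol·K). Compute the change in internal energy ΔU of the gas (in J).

-6190 J

P₁ = nRT₁/V₁ = 2.82×8.314×353/53.1 = 156 kPa.
Adiabatic: TV^(γ−1) = const ⇒ T₂ = 353×(0.412)^0.400 = 247 K; PV^γ = const ⇒ P₂ = 45.0 kPa.
For an ideal gas ΔU = nCvΔT with Cv = (5/2)R = 20.8 J/(mol·K).
ΔU = 2.82×20.8×(247−353) = -6190 J.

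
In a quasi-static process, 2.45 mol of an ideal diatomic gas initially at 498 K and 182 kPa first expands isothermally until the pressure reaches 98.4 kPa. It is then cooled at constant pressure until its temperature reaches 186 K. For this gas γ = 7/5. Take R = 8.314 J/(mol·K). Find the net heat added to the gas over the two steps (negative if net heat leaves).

V₁ = nRT₁/P₁ = 2.45×8.314×498/182 = 55.7 L.
Step 1 — Isothermal: T stays 498 K; PV = const ⇒ V₂ = 103 L, P₂ = 98.4 kPa.
ΔU = 0 (ideal gas, T constant).
W = nRT ln(V₂/V₁) = 2.45×8.314×498×ln(1.85) = 6240 J.
Q = ΔU + W = 6240 J.
State after step 1: P = 98.4 kPa, V = 103 L, T = 498 K.
Step 2 — Isobaric: P stays 98.4 kPa; V/T = const ⇒ T₂ = 186 K, V₂ = 38.5 L.
W = PΔV = 98.4×(38.5−103) kPa·L = -6360 J.
ΔU = nCvΔT = 2.45×20.8×(186−498) = -15900 J.
Q = ΔU + W = nCpΔT = -22200 J.
Net over both steps: W = -117 J, Q = -16000 J, ΔU = -15900 J.

-16000 J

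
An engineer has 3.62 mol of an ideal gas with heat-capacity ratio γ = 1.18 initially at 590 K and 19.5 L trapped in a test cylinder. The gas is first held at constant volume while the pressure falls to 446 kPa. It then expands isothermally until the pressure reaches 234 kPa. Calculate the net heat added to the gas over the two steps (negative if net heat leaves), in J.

P₁ = nRT₁/V₁ = 3.62×8.314×590/19.5 = 911 kPa.
Step 1 — Isochoric: V stays 19.5 L; P/T = const ⇒ T₂ = 289 K, P₂ = 446 kPa.
W = 0 (no volume change).
ΔU = nCvΔT = 3.62×46.2×(289−590) = -50300 J.
Q = ΔU = -50300 J.
State after step 1: P = 446 kPa, V = 19.5 L, T = 289 K.
Step 2 — Isothermal: T stays 289 K; PV = const ⇒ V₂ = 37.2 L, P₂ = 234 kPa.
ΔU = 0 (ideal gas, T constant).
W = nRT ln(V₂/V₁) = 3.62×8.314×289×ln(1.91) = 5610 J.
Q = ΔU + W = 5610 J.
Net over both steps: W = 5610 J, Q = -44700 J, ΔU = -50300 J.

-44700 J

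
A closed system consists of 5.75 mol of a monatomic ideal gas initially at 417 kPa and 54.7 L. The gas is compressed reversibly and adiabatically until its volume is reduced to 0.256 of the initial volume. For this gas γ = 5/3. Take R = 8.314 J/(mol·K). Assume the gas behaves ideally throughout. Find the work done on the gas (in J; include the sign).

T₁ = P₁V₁/(nR) = 417×54.7/(5.75×8.314) = 477 K.
Adiabatic: TV^(γ−1) = const ⇒ T₂ = 477×(3.91)^0.667 = 1180 K; PV^γ = const ⇒ P₂ = 4040 kPa.
ΔU = nCvΔT = 5.75×12.5×(1180−477) = 50600 J.
Q = 0 for an adiabatic process, so W = −ΔU = -50600 J.
Work done on the gas = −W_by = 50600 J.

50600 J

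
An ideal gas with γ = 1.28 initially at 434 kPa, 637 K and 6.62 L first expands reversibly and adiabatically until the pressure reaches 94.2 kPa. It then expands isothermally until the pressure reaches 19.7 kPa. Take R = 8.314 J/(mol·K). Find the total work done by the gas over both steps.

6130 J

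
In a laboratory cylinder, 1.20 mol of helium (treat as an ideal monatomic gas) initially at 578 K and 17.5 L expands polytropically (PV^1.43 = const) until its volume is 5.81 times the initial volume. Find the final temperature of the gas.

P₁ = nRT₁/V₁ = 1.20×8.314×578/17.5 = 330 kPa.
Polytropic n=1.43: T₂ = T₁(V₁/V₂)^(n−1) = 578×(0.172)^0.43 = 271 K; P₂ = P₁(V₁/V₂)^n = 26.6 kPa.

271 K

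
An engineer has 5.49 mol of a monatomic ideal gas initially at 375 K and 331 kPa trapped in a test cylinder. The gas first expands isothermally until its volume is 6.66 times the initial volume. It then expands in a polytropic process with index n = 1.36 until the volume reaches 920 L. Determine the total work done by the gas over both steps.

46600 J

V₁ = nRT₁/P₁ = 5.49×8.314×375/331 = 51.7 L.
Step 1 — Isothermal: T stays 375 K; PV = const ⇒ V₂ = 344 L, P₂ = 49.7 kPa.
ΔU = 0 (ideal gas, T constant).
W = nRT ln(V₂/V₁) = 5.49×8.314×375×ln(6.66) = 32500 J.
Q = ΔU + W = 32500 J.
State after step 1: P = 49.7 kPa, V = 344 L, T = 375 K.
Step 2 — Polytropic n=1.36: T₂ = T₁(V₁/V₂)^(n−1) = 375×(0.374)^0.36 = 263 K; P₂ = P₁(V₁/V₂)^n = 13.1 kPa.
W = (P₁V₁−P₂V₂)/(n−1) = (49.7×344−13.1×920)/0.36 = 14200 J.
ΔU = nCvΔT = 5.49×12.5×(263−375) = -7650 J.
Q = ΔU + W = 6520 J.
Net over both steps: W = 46600 J, Q = 39000 J, ΔU = -7650 J.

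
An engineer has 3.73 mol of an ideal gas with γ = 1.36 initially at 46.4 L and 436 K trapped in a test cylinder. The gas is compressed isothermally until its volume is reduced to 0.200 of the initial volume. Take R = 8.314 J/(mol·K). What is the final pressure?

1460 kPa

P₁ = nRT₁/V₁ = 3.73×8.314×436/46.4 = 291 kPa.
Isothermal: T stays 436 K; PV = const ⇒ V₂ = 9.28 L, P₂ = 1460 kPa.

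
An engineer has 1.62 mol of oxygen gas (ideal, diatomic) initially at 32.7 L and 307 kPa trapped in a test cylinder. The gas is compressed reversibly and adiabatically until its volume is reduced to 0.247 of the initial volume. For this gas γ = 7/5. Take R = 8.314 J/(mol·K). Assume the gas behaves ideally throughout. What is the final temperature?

T₁ = P₁V₁/(nR) = 307×32.7/(1.62×8.314) = 745 K.
Adiabatic: TV^(γ−1) = const ⇒ T₂ = 745×(4.05)^0.400 = 1300 K; PV^γ = const ⇒ P₂ = 2170 kPa.

1300 K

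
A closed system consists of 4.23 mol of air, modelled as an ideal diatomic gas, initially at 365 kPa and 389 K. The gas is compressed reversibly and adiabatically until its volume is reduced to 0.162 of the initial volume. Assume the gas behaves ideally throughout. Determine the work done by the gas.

V₁ = nRT₁/P₁ = 4.23×8.314×389/365 = 37.5 L.
Adiabatic: TV^(γ−1) = const ⇒ T₂ = 389×(6.17)^0.400 = 806 K; PV^γ = const ⇒ P₂ = 4670 kPa.
ΔU = nCvΔT = 4.23×20.8×(806−389) = 36600 J.
Q = 0 for an adiabatic process, so W = −ΔU = -36600 J.

-36600 J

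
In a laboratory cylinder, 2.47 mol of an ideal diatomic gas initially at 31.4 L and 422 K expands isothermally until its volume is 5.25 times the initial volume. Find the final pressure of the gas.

52.6 kPa

P₁ = nRT₁/V₁ = 2.47×8.314×422/31.4 = 276 kPa.
Isothermal: T stays 422 K; PV = const ⇒ V₂ = 165 L, P₂ = 52.6 kPa.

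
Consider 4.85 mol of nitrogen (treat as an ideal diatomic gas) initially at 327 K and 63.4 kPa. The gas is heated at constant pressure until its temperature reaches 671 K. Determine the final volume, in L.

427 L

V₁ = nRT₁/P₁ = 4.85×8.314×327/63.4 = 208 L.
Isobaric: P stays 63.4 kPa; V/T = const ⇒ T₂ = 671 K, V₂ = 427 L.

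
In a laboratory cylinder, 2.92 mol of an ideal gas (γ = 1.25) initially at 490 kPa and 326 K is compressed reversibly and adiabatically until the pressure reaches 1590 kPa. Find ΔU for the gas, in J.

V₁ = nRT₁/P₁ = 2.92×8.314×326/490 = 16.2 L.
Adiabatic: T₂/T₁ = (P₂/P₁)^((γ−1)/γ) ⇒ T₂ = 326×(3.24)^0.200 = 413 K; V₂ = 6.30 L.
For an ideal gas ΔU = nCvΔT with Cv = R/(γ−1) = 33.3 J/(mol·K).
ΔU = 2.92×33.3×(413−326) = 8400 J.

8400 J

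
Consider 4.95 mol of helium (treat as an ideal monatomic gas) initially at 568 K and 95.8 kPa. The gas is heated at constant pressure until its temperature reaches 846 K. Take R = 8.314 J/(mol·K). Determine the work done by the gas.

11400 J

V₁ = nRT₁/P₁ = 4.95×8.314×568/95.8 = 244 L.
Isobaric: P stays 95.8 kPa; V/T = const ⇒ T₂ = 846 K, V₂ = 363 L.
W = PΔV = 95.8×(363−244) kPa·L = 11400 J.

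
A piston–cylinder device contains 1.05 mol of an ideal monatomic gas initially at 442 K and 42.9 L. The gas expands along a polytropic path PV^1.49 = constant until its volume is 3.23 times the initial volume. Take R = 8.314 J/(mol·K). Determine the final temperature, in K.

249 K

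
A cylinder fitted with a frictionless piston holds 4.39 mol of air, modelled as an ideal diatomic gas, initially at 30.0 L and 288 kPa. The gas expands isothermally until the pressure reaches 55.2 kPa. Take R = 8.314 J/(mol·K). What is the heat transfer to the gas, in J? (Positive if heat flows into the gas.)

14300 J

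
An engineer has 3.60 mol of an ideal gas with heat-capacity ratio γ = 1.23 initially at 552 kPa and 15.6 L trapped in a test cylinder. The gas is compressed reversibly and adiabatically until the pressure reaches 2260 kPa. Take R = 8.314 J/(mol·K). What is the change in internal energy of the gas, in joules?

T₁ = P₁V₁/(nR) = 552×15.6/(3.60×8.314) = 288 K.
Adiabatic: T₂/T₁ = (P₂/P₁)^((γ−1)/γ) ⇒ T₂ = 288×(4.09)^0.187 = 374 K; V₂ = 4.96 L.
For an ideal gas ΔU = nCvΔT with Cv = R/(γ−1) = 36.1 J/(mol·K).
ΔU = 3.60×36.1×(374−288) = 11300 J.

11300 J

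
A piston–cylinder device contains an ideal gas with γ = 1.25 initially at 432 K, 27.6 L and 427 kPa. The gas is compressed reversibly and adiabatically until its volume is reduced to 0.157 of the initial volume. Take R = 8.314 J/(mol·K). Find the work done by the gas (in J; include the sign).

-27700 J

n = P₁V₁/(RT₁) = 427×27.6/(8.314×432) = 3.28 mol.
Adiabatic: TV^(γ−1) = const ⇒ T₂ = 432×(6.37)^0.250 = 686 K; PV^γ = const ⇒ P₂ = 4320 kPa.
ΔU = nCvΔT = 3.28×33.3×(686−432) = 27700 J.
Q = 0 for an adiabatic process, so W = −ΔU = -27700 J.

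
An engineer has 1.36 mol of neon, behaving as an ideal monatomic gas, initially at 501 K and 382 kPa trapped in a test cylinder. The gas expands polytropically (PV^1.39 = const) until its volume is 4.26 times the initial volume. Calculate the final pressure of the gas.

51.0 kPa

V₁ = nRT₁/P₁ = 1.36×8.314×501/382 = 14.8 L.
Polytropic n=1.39: T₂ = T₁(V₁/V₂)^(n−1) = 501×(0.235)^0.39 = 285 K; P₂ = P₁(V₁/V₂)^n = 51.0 kPa.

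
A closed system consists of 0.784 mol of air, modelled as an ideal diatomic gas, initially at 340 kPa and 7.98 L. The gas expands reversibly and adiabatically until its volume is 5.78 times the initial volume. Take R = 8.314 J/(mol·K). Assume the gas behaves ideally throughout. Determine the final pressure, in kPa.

T₁ = P₁V₁/(nR) = 340×7.98/(0.784×8.314) = 416 K.
Adiabatic: TV^(γ−1) = const ⇒ T₂ = 416×(0.173)^0.400 = 206 K; PV^γ = const ⇒ P₂ = 29.2 kPa.

29.2 kPa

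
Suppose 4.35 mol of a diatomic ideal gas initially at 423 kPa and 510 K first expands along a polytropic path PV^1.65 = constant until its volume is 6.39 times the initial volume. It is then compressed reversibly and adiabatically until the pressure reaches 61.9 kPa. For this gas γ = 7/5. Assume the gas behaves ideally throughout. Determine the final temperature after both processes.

V₁ = nRT₁/P₁ = 4.35×8.314×510/423 = 43.6 L.
Step 1 — Polytropic n=1.65: T₂ = T₁(V₁/V₂)^(n−1) = 510×(0.156)^0.65 = 153 K; P₂ = P₁(V₁/V₂)^n = 19.8 kPa.
W = (P₁V₁−P₂V₂)/(n−1) = (423×43.6−19.8×279)/0.65 = 19900 J.
ΔU = nCvΔT = 4.35×20.8×(153−510) = -32300 J.
Q = ΔU + W = -12400 J.
State after step 1: P = 19.8 kPa, V = 279 L, T = 153 K.
Step 2 — Adiabatic: T₂/T₁ = (P₂/P₁)^((γ−1)/γ) ⇒ T₂ = 153×(3.12)^0.286 = 211 K; V₂ = 124 L.
ΔU = nCvΔT = 4.35×20.8×(211−153) = 5310 J.
Q = 0 for an adiabatic process, so W = −ΔU = -5310 J.
Net over both steps: W = 14600 J, Q = -12400 J, ΔU = -27000 J.

211 K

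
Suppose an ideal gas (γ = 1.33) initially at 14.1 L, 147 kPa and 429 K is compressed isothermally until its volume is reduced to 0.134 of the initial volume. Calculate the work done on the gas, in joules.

n = P₁V₁/(RT₁) = 147×14.1/(8.314×429) = 0.581 mol.
Isothermal: T stays 429 K; PV = const ⇒ V₂ = 1.89 L, P₂ = 1100 kPa.
W = nRT ln(V₂/V₁) = 0.581×8.314×429×ln(0.134) = -4170 J.
Work done on the gas = −W_by = 4170 J.

4170 J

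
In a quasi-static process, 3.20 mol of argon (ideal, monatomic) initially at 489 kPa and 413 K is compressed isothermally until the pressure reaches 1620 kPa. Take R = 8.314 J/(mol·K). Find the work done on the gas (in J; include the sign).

V₁ = nRT₁/P₁ = 3.20×8.314×413/489 = 22.5 L.
Isothermal: T stays 413 K; PV = const ⇒ V₂ = 6.78 L, P₂ = 1620 kPa.
W = nRT ln(V₂/V₁) = 3.20×8.314×413×ln(0.302) = -13200 J.
Work done on the gas = −W_by = 13200 J.

13200 J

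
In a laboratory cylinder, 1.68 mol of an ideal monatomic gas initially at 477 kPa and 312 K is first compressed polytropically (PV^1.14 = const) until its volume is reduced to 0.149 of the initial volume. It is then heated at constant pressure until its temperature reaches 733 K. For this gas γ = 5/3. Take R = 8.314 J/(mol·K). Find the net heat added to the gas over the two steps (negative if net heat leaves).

3860 J

V₁ = nRT₁/P₁ = 1.68×8.314×312/477 = 9.14 L.
Step 1 — Polytropic n=1.14: T₂ = T₁(V₁/V₂)^(n−1) = 312×(6.71)^0.14 = 407 K; P₂ = P₁(V₁/V₂)^n = 4180 kPa.
W = (P₁V₁−P₂V₂)/(n−1) = (477×9.14−4180×1.36)/0.14 = -9510 J.
ΔU = nCvΔT = 1.68×12.5×(407−312) = 2000 J.
Q = ΔU + W = -7510 J.
State after step 1: P = 4180 kPa, V = 1.36 L, T = 407 K.
Step 2 — Isobaric: P stays 4180 kPa; V/T = const ⇒ T₂ = 733 K, V₂ = 2.45 L.
W = PΔV = 4180×(2.45−1.36) kPa·L = 4550 J.
ΔU = nCvΔT = 1.68×12.5×(733−407) = 6820 J.
Q = ΔU + W = nCpΔT = 11400 J.
Net over both steps: W = -4960 J, Q = 3860 J, ΔU = 8820 J.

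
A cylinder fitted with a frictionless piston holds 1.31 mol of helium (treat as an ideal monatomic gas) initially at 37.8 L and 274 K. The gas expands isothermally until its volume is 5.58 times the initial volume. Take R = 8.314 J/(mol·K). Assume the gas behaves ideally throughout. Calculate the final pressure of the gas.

P₁ = nRT₁/V₁ = 1.31×8.314×274/37.8 = 78.9 kPa.
Isothermal: T stays 274 K; PV = const ⇒ V₂ = 211 L, P₂ = 14.1 kPa.

14.1 kPa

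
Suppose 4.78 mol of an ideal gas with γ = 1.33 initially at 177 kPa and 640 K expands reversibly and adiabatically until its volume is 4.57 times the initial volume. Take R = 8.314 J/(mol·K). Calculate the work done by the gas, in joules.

V₁ = nRT₁/P₁ = 4.78×8.314×640/177 = 144 L.
Adiabatic: TV^(γ−1) = const ⇒ T₂ = 640×(0.219)^0.330 = 388 K; PV^γ = const ⇒ P₂ = 23.5 kPa.
ΔU = nCvΔT = 4.78×25.2×(388−640) = -30400 J.
Q = 0 for an adiabatic process, so W = −ΔU = 30400 J.

30400 J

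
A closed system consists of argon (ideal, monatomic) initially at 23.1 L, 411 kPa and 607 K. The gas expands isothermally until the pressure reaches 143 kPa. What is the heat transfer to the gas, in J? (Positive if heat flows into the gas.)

10000 J

n = P₁V₁/(RT₁) = 411×23.1/(8.314×607) = 1.88 mol.
Isothermal: T stays 607 K; PV = const ⇒ V₂ = 66.4 L, P₂ = 143 kPa.
ΔU = 0 (ideal gas, T constant).
W = nRT ln(V₂/V₁) = 1.88×8.314×607×ln(2.87) = 10000 J.
Q = ΔU + W = 10000 J.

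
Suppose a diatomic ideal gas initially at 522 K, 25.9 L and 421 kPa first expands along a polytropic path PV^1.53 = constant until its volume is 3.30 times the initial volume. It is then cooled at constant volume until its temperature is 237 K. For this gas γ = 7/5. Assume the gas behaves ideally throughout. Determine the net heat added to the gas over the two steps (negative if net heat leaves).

n = P₁V₁/(RT₁) = 421×25.9/(8.314×522) = 2.51 mol.
Step 1 — Polytropic n=1.53: T₂ = T₁(V₁/V₂)^(n−1) = 522×(0.303)^0.53 = 277 K; P₂ = P₁(V₁/V₂)^n = 67.8 kPa.
W = (P₁V₁−P₂V₂)/(n−1) = (421×25.9−67.8×85.5)/0.53 = 9650 J.
ΔU = nCvΔT = 2.51×20.8×(277−522) = -12800 J.
Q = ΔU + W = -3140 J.
State after step 1: P = 67.8 kPa, V = 85.5 L, T = 277 K.
Step 2 — Isochoric: V stays 85.5 L; P/T = const ⇒ T₂ = 237 K, P₂ = 57.9 kPa.
W = 0 (no volume change).
ΔU = nCvΔT = 2.51×20.8×(237−277) = -2100 J.
Q = ΔU = -2100 J.
Net over both steps: W = 9650 J, Q = -5240 J, ΔU = -14900 J.

-5240 J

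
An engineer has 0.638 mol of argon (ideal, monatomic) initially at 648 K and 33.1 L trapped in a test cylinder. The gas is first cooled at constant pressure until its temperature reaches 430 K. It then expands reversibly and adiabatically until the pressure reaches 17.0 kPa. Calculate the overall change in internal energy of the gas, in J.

P₁ = nRT₁/V₁ = 0.638×8.314×648/33.1 = 104 kPa.
Step 1 — Isobaric: P stays 104 kPa; V/T = const ⇒ T₂ = 430 K, V₂ = 22.0 L.
W = PΔV = 104×(22.0−33.1) kPa·L = -1160 J.
ΔU = nCvΔT = 0.638×12.5×(430−648) = -1730 J.
Q = ΔU + W = nCpΔT = -2890 J.
State after step 1: P = 104 kPa, V = 22.0 L, T = 430 K.
Step 2 — Adiabatic: T₂/T₁ = (P₂/P₁)^((γ−1)/γ) ⇒ T₂ = 430×(0.164)^0.400 = 208 K; V₂ = 65.1 L.
ΔU = nCvΔT = 0.638×12.5×(208−430) = -1760 J.
Q = 0 for an adiabatic process, so W = −ΔU = 1760 J.
Net over both steps: W = 606 J, Q = -2890 J, ΔU = -3500 J.

-3500 J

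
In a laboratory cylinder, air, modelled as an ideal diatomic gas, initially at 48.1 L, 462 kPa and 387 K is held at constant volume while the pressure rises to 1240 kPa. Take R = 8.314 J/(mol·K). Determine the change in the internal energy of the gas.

93600 J

n = P₁V₁/(RT₁) = 462×48.1/(8.314×387) = 6.91 mol.
Isochoric: V stays 48.1 L; P/T = const ⇒ T₂ = 1040 K, P₂ = 1240 kPa.
For an ideal gas ΔU = nCvΔT with Cv = (5/2)R = 20.8 J/(mol·K).
ΔU = 6.91×20.8×(1040−387) = 93600 J.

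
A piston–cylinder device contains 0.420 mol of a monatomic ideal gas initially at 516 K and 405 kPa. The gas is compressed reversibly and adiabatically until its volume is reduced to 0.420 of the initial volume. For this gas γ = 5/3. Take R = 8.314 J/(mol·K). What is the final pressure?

1720 kPa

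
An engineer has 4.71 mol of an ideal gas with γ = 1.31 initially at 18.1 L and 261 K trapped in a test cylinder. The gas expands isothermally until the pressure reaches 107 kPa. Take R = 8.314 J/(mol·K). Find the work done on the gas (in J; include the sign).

-17000 J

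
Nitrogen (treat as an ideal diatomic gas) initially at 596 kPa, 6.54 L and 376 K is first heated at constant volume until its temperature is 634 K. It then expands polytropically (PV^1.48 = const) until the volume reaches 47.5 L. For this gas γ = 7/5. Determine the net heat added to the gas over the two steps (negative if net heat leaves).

5010 J

n = P₁V₁/(RT₁) = 596×6.54/(8.314×376) = 1.25 mol.
Step 1 — Isochoric: V stays 6.54 L; P/T = const ⇒ T₂ = 634 K, P₂ = 1000 kPa.
W = 0 (no volume change).
ΔU = nCvΔT = 1.25×20.8×(634−376) = 6690 J.
Q = ΔU = 6690 J.
State after step 1: P = 1000 kPa, V = 6.54 L, T = 634 K.
Step 2 — Polytropic n=1.48: T₂ = T₁(V₁/V₂)^(n−1) = 634×(0.138)^0.48 = 245 K; P₂ = P₁(V₁/V₂)^n = 53.4 kPa.
W = (P₁V₁−P₂V₂)/(n−1) = (1000×6.54−53.4×47.5)/0.48 = 8410 J.
ΔU = nCvΔT = 1.25×20.8×(245−634) = -10100 J.
Q = ΔU + W = -1680 J.
Net over both steps: W = 8410 J, Q = 5010 J, ΔU = -3400 J.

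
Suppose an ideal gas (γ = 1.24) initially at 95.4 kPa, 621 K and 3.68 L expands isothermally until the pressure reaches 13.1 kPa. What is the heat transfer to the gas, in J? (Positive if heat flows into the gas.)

697 J

n = P₁V₁/(RT₁) = 95.4×3.68/(8.314×621) = 0.0680 mol.
Isothermal: T stays 621 K; PV = const ⇒ V₂ = 26.8 L, P₂ = 13.1 kPa.
ΔU = 0 (ideal gas, T constant).
W = nRT ln(V₂/V₁) = 0.0680×8.314×621×ln(7.28) = 697 J.
Q = ΔU + W = 697 J.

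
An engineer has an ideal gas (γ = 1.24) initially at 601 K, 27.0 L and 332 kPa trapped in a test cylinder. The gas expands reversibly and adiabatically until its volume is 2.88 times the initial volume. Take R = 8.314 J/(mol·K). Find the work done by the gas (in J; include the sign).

8370 J

n = P₁V₁/(RT₁) = 332×27.0/(8.314×601) = 1.79 mol.
Adiabatic: TV^(γ−1) = const ⇒ T₂ = 601×(0.347)^0.240 = 466 K; PV^γ = const ⇒ P₂ = 89.4 kPa.
ΔU = nCvΔT = 1.79×34.6×(466−601) = -8370 J.
Q = 0 for an adiabatic process, so W = −ΔU = 8370 J.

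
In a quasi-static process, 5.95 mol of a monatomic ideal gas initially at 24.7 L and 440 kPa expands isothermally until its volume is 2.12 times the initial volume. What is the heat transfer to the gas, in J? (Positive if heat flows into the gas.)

8170 J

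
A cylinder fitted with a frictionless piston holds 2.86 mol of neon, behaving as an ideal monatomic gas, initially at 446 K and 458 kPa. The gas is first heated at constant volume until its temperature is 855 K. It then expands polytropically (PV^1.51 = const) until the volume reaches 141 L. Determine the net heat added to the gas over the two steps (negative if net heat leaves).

V₁ = nRT₁/P₁ = 2.86×8.314×446/458 = 23.2 L.
Step 1 — Isochoric: V stays 23.2 L; P/T = const ⇒ T₂ = 855 K, P₂ = 878 kPa.
W = 0 (no volume change).
ΔU = nCvΔT = 2.86×12.5×(855−446) = 14600 J.
Q = ΔU = 14600 J.
State after step 1: P = 878 kPa, V = 23.2 L, T = 855 K.
Step 2 — Polytropic n=1.51: T₂ = T₁(V₁/V₂)^(n−1) = 855×(0.164)^0.51 = 340 K; P₂ = P₁(V₁/V₂)^n = 57.4 kPa.
W = (P₁V₁−P₂V₂)/(n−1) = (878×23.2−57.4×141)/0.51 = 24000 J.
ΔU = nCvΔT = 2.86×12.5×(340−855) = -18400 J.
Q = ΔU + W = 5640 J.
Net over both steps: W = 24000 J, Q = 20200 J, ΔU = -3770 J.

20200 J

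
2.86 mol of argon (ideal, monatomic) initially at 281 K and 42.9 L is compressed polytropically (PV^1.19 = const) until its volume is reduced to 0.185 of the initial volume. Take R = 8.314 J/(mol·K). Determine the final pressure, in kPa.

P₁ = nRT₁/V₁ = 2.86×8.314×281/42.9 = 156 kPa.
Polytropic n=1.19: T₂ = T₁(V₁/V₂)^(n−1) = 281×(5.41)^0.19 = 387 K; P₂ = P₁(V₁/V₂)^n = 1160 kPa.

1160 kPa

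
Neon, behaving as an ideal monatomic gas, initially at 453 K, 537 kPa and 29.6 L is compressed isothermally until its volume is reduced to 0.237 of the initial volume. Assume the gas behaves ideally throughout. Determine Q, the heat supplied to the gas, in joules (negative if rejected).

-22900 J

n = P₁V₁/(RT₁) = 537×29.6/(8.314×453) = 4.22 mol.
Isothermal: T stays 453 K; PV = const ⇒ V₂ = 7.02 L, P₂ = 2270 kPa.
ΔU = 0 (ideal gas, T constant).
W = nRT ln(V₂/V₁) = 4.22×8.314×453×ln(0.237) = -22900 J.
Q = ΔU + W = -22900 J.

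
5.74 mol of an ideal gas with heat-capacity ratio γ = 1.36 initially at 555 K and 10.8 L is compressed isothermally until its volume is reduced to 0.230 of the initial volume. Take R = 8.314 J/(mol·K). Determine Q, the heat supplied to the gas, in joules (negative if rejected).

P₁ = nRT₁/V₁ = 5.74×8.314×555/10.8 = 2450 kPa.
Isothermal: T stays 555 K; PV = const ⇒ V₂ = 2.48 L, P₂ = 10700 kPa.
ΔU = 0 (ideal gas, T constant).
W = nRT ln(V₂/V₁) = 5.74×8.314×555×ln(0.230) = -38900 J.
Q = ΔU + W = -38900 J.

-38900 J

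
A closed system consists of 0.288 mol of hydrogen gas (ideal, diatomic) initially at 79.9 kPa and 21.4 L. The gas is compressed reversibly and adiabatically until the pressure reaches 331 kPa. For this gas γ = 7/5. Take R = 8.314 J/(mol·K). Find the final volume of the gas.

T₁ = P₁V₁/(nR) = 79.9×21.4/(0.288×8.314) = 714 K.
Adiabatic: T₂/T₁ = (P₂/P₁)^((γ−1)/γ) ⇒ T₂ = 714×(4.14)^0.286 = 1070 K; V₂ = 7.75 L.

7.75 L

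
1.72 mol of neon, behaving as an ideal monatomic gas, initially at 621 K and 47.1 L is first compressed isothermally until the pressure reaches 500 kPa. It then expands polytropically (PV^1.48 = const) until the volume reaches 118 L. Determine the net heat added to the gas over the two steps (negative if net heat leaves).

-5570 J

P₁ = nRT₁/V₁ = 1.72×8.314×621/47.1 = 189 kPa.
Step 1 — Isothermal: T stays 621 K; PV = const ⇒ V₂ = 17.8 L, P₂ = 500 kPa.
ΔU = 0 (ideal gas, T constant).
W = nRT ln(V₂/V₁) = 1.72×8.314×621×ln(0.377) = -8660 J.
Q = ΔU + W = -8660 J.
State after step 1: P = 500 kPa, V = 17.8 L, T = 621 K.
Step 2 — Polytropic n=1.48: T₂ = T₁(V₁/V₂)^(n−1) = 621×(0.151)^0.48 = 250 K; P₂ = P₁(V₁/V₂)^n = 30.3 kPa.
W = (P₁V₁−P₂V₂)/(n−1) = (500×17.8−30.3×118)/0.48 = 11000 J.
ΔU = nCvΔT = 1.72×12.5×(250−621) = -7950 J.
Q = ΔU + W = 3090 J.
Net over both steps: W = 2390 J, Q = -5570 J, ΔU = -7950 J.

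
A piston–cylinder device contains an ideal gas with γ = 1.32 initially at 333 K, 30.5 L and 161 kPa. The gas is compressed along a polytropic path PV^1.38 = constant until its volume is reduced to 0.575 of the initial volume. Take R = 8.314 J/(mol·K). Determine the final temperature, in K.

Polytropic n=1.38: T₂ = T₁(V₁/V₂)^(n−1) = 333×(1.74)^0.38 = 411 K; P₂ = P₁(V₁/V₂)^n = 346 kPa.

411 K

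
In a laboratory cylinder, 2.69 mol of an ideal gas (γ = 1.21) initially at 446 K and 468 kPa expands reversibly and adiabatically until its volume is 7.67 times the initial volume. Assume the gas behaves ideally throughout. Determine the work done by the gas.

V₁ = nRT₁/P₁ = 2.69×8.314×446/468 = 21.3 L.
Adiabatic: TV^(γ−1) = const ⇒ T₂ = 446×(0.130)^0.210 = 291 K; PV^γ = const ⇒ P₂ = 39.8 kPa.
ΔU = nCvΔT = 2.69×39.6×(291−446) = -16500 J.
Q = 0 for an adiabatic process, so W = −ΔU = 16500 J.

16500 J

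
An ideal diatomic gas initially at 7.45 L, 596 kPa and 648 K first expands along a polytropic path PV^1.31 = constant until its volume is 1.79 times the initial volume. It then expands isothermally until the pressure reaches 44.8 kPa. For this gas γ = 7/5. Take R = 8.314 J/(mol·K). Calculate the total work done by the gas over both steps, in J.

9130 J

n = P₁V₁/(RT₁) = 596×7.45/(8.314×648) = 0.824 mol.
Step 1 — Polytropic n=1.31: T₂ = T₁(V₁/V₂)^(n−1) = 648×(0.559)^0.31 = 541 K; P₂ = P₁(V₁/V₂)^n = 278 kPa.
W = (P₁V₁−P₂V₂)/(n−1) = (596×7.45−278×13.3)/0.31 = 2370 J.
ΔU = nCvΔT = 0.824×20.8×(541−648) = -1830 J.
Q = ΔU + W = 532 J.
State after step 1: P = 278 kPa, V = 13.3 L, T = 541 K.
Step 2 — Isothermal: T stays 541 K; PV = const ⇒ V₂ = 82.7 L, P₂ = 44.8 kPa.
ΔU = 0 (ideal gas, T constant).
W = nRT ln(V₂/V₁) = 0.824×8.314×541×ln(6.20) = 6770 J.
Q = ΔU + W = 6770 J.
Net over both steps: W = 9130 J, Q = 7300 J, ΔU = -1830 J.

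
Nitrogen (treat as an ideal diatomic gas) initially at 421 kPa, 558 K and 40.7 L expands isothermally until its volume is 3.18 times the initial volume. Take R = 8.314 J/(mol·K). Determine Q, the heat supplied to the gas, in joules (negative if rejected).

n = P₁V₁/(RT₁) = 421×40.7/(8.314×558) = 3.69 mol.
Isothermal: T stays 558 K; PV = const ⇒ V₂ = 129 L, P₂ = 132 kPa.
ΔU = 0 (ideal gas, T constant).
W = nRT ln(V₂/V₁) = 3.69×8.314×558×ln(3.18) = 19800 J.
Q = ΔU + W = 19800 J.

19800 J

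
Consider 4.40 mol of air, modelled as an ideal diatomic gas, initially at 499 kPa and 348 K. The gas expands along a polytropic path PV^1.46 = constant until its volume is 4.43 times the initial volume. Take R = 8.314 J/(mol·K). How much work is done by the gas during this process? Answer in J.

V₁ = nRT₁/P₁ = 4.40×8.314×348/499 = 25.5 L.
Polytropic n=1.46: T₂ = T₁(V₁/V₂)^(n−1) = 348×(0.226)^0.46 = 175 K; P₂ = P₁(V₁/V₂)^n = 56.8 kPa.
W = (P₁V₁−P₂V₂)/(n−1) = (499×25.5−56.8×113)/0.46 = 13700 J.

13700 J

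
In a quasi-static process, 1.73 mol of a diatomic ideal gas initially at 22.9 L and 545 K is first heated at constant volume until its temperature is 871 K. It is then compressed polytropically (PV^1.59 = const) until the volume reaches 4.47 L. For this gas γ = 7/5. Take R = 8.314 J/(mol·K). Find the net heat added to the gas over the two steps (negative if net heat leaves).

28100 J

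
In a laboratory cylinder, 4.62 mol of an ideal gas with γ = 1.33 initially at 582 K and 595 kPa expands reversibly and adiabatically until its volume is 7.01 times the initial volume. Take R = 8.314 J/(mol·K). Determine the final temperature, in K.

V₁ = nRT₁/P₁ = 4.62×8.314×582/595 = 37.6 L.
Adiabatic: TV^(γ−1) = const ⇒ T₂ = 582×(0.143)^0.330 = 306 K; PV^γ = const ⇒ P₂ = 44.6 kPa.

306 K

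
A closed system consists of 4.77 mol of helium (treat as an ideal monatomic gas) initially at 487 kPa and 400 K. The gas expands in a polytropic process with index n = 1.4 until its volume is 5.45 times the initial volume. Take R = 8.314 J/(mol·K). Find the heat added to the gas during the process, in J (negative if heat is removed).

V₁ = nRT₁/P₁ = 4.77×8.314×400/487 = 32.6 L.
Polytropic n=1.4: T₂ = T₁(V₁/V₂)^(n−1) = 400×(0.183)^0.40 = 203 K; P₂ = P₁(V₁/V₂)^n = 45.3 kPa.
W = (P₁V₁−P₂V₂)/(n−1) = (487×32.6−45.3×178)/0.40 = 19500 J.
ΔU = nCvΔT = 4.77×12.5×(203−400) = -11700 J.
Q = ΔU + W = 7810 J.

7810 J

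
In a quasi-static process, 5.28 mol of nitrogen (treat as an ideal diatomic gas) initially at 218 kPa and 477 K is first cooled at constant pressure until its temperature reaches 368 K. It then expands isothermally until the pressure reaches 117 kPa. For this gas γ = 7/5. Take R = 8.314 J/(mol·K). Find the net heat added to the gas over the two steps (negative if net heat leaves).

-6690 J

V₁ = nRT₁/P₁ = 5.28×8.314×477/218 = 96.1 L.
Step 1 — Isobaric: P stays 218 kPa; V/T = const ⇒ T₂ = 368 K, V₂ = 74.1 L.
W = PΔV = 218×(74.1−96.1) kPa·L = -4780 J.
ΔU = nCvΔT = 5.28×20.8×(368−477) = -12000 J.
Q = ΔU + W = nCpΔT = -16700 J.
State after step 1: P = 218 kPa, V = 74.1 L, T = 368 K.
Step 2 — Isothermal: T stays 368 K; PV = const ⇒ V₂ = 138 L, P₂ = 117 kPa.
ΔU = 0 (ideal gas, T constant).
W = nRT ln(V₂/V₁) = 5.28×8.314×368×ln(1.86) = 10100 J.
Q = ΔU + W = 10100 J.
Net over both steps: W = 5270 J, Q = -6690 J, ΔU = -12000 J.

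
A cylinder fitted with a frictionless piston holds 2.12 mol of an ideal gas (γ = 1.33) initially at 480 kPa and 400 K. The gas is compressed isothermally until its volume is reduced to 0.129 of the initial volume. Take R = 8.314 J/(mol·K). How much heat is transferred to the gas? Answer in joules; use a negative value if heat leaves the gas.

-14400 J

V₁ = nRT₁/P₁ = 2.12×8.314×400/480 = 14.7 L.
Isothermal: T stays 400 K; PV = const ⇒ V₂ = 1.89 L, P₂ = 3720 kPa.
ΔU = 0 (ideal gas, T constant).
W = nRT ln(V₂/V₁) = 2.12×8.314×400×ln(0.129) = -14400 J.
Q = ΔU + W = -14400 J.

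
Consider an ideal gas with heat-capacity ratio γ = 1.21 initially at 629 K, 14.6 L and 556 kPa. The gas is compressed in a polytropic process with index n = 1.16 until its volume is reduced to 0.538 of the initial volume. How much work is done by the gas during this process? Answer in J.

-5290 J

n = P₁V₁/(RT₁) = 556×14.6/(8.314×629) = 1.55 mol.
Polytropic n=1.16: T₂ = T₁(V₁/V₂)^(n−1) = 629×(1.86)^0.16 = 695 K; P₂ = P₁(V₁/V₂)^n = 1140 kPa.
W = (P₁V₁−P₂V₂)/(n−1) = (556×14.6−1140×7.85)/0.16 = -5290 J.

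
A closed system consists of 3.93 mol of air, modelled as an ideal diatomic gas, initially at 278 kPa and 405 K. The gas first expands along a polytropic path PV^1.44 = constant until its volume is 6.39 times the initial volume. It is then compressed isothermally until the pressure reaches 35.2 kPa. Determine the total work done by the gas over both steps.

13200 J

V₁ = nRT₁/P₁ = 3.93×8.314×405/278 = 47.6 L.
Step 1 — Polytropic n=1.44: T₂ = T₁(V₁/V₂)^(n−1) = 405×(0.156)^0.44 = 179 K; P₂ = P₁(V₁/V₂)^n = 19.2 kPa.
W = (P₁V₁−P₂V₂)/(n−1) = (278×47.6−19.2×304)/0.44 = 16800 J.
ΔU = nCvΔT = 3.93×20.8×(179−405) = -18500 J.
Q = ΔU + W = -1680 J.
State after step 1: P = 19.2 kPa, V = 304 L, T = 179 K.
Step 2 — Isothermal: T stays 179 K; PV = const ⇒ V₂ = 166 L, P₂ = 35.2 kPa.
ΔU = 0 (ideal gas, T constant).
W = nRT ln(V₂/V₁) = 3.93×8.314×179×ln(0.546) = -3540 J.
Q = ΔU + W = -3540 J.
Net over both steps: W = 13200 J, Q = -5210 J, ΔU = -18500 J.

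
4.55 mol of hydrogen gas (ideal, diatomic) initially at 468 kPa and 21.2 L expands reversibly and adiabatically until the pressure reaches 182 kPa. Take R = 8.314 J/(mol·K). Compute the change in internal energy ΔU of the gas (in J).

T₁ = P₁V₁/(nR) = 468×21.2/(4.55×8.314) = 262 K.
Adiabatic: T₂/T₁ = (P₂/P₁)^((γ−1)/γ) ⇒ T₂ = 262×(0.389)^0.286 = 200 K; V₂ = 41.6 L.
For an ideal gas ΔU = nCvΔT with Cv = (5/2)R = 20.8 J/(mol·K).
ΔU = 4.55×20.8×(200−262) = -5870 J.

-5870 J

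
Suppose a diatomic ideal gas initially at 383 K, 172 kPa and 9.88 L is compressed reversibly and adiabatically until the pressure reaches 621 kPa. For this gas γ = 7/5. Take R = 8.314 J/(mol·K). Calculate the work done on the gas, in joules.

1880 J

n = P₁V₁/(RT₁) = 172×9.88/(8.314×383) = 0.534 mol.
Adiabatic: T₂/T₁ = (P₂/P₁)^((γ−1)/γ) ⇒ T₂ = 383×(3.61)^0.286 = 553 K; V₂ = 3.95 L.
ΔU = nCvΔT = 0.534×20.8×(553−383) = 1880 J.
Q = 0 for an adiabatic process, so W = −ΔU = -1880 J.
Work done on the gas = −W_by = 1880 J.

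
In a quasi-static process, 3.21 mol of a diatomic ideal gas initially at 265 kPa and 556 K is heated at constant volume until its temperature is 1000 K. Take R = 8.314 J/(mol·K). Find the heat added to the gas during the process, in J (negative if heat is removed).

V₁ = nRT₁/P₁ = 3.21×8.314×556/265 = 56.0 L.
Isochoric: V stays 56.0 L; P/T = const ⇒ T₂ = 1000 K, P₂ = 477 kPa.
W = 0 (no volume change).
ΔU = nCvΔT = 3.21×20.8×(1000−556) = 29600 J.
Q = ΔU = 29600 J.

29600 J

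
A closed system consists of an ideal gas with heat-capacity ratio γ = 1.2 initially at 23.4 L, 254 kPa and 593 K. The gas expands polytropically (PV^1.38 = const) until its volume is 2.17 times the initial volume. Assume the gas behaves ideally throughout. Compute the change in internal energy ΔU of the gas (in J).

-7580 J

n = P₁V₁/(RT₁) = 254×23.4/(8.314×593) = 1.21 mol.
Polytropic n=1.38: T₂ = T₁(V₁/V₂)^(n−1) = 593×(0.461)^0.38 = 442 K; P₂ = P₁(V₁/V₂)^n = 87.2 kPa.
For an ideal gas ΔU = nCvΔT with Cv = R/(γ−1) = 41.6 J/(mol·K).
ΔU = 1.21×41.6×(442−593) = -7580 J.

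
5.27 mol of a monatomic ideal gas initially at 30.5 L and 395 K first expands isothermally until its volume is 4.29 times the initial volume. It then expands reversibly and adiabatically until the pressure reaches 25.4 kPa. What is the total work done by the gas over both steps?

P₁ = nRT₁/V₁ = 5.27×8.314×395/30.5 = 567 kPa.
Step 1 — Isothermal: T stays 395 K; PV = const ⇒ V₂ = 131 L, P₂ = 132 kPa.
ΔU = 0 (ideal gas, T constant).
W = nRT ln(V₂/V₁) = 5.27×8.314×395×ln(4.29) = 25200 J.
Q = ΔU + W = 25200 J.
State after step 1: P = 132 kPa, V = 131 L, T = 395 K.
Step 2 — Adiabatic: T₂/T₁ = (P₂/P₁)^((γ−1)/γ) ⇒ T₂ = 395×(0.192)^0.400 = 204 K; V₂ = 352 L.
ΔU = nCvΔT = 5.27×12.5×(204−395) = -12500 J.
Q = 0 for an adiabatic process, so W = −ΔU = 12500 J.
Net over both steps: W = 37700 J, Q = 25200 J, ΔU = -12500 J.

37700 J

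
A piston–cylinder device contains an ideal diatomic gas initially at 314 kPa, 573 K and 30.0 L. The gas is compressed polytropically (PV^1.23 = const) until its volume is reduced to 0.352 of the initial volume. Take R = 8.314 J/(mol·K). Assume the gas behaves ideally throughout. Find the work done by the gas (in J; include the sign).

n = P₁V₁/(RT₁) = 314×30.0/(8.314×573) = 1.98 mol.
Polytropic n=1.23: T₂ = T₁(V₁/V₂)^(n−1) = 573×(2.84)^0.23 = 729 K; P₂ = P₁(V₁/V₂)^n = 1130 kPa.
W = (P₁V₁−P₂V₂)/(n−1) = (314×30.0−1130×10.6)/0.23 = -11100 J.

-11100 J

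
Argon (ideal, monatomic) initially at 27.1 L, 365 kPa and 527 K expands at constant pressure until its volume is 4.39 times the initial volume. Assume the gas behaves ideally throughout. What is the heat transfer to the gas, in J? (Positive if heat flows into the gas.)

83800 J

n = P₁V₁/(RT₁) = 365×27.1/(8.314×527) = 2.26 mol.
Isobaric: P stays 365 kPa; V/T = const ⇒ T₂ = 2310 K, V₂ = 119 L.
W = PΔV = 365×(119−27.1) kPa·L = 33500 J.
ΔU = nCvΔT = 2.26×12.5×(2310−527) = 50300 J.
Q = ΔU + W = nCpΔT = 83800 J.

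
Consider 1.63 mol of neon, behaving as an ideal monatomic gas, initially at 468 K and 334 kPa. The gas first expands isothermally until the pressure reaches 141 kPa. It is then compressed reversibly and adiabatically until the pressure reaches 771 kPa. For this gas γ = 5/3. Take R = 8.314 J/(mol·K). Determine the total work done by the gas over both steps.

-3790 J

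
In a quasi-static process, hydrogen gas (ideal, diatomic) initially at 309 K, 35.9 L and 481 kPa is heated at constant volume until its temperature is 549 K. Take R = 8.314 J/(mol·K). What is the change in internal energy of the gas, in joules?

33500 J

n = P₁V₁/(RT₁) = 481×35.9/(8.314×309) = 6.72 mol.
Isochoric: V stays 35.9 L; P/T = const ⇒ T₂ = 549 K, P₂ = 855 kPa.
For an ideal gas ΔU = nCvΔT with Cv = (5/2)R = 20.8 J/(mol·K).
ΔU = 6.72×20.8×(549−309) = 33500 J.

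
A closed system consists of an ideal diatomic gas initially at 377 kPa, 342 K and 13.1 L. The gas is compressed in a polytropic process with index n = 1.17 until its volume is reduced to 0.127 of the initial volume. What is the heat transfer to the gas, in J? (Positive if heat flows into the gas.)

-7020 J

n = P₁V₁/(RT₁) = 377×13.1/(8.314×342) = 1.74 mol.
Polytropic n=1.17: T₂ = T₁(V₁/V₂)^(n−1) = 342×(7.87)^0.17 = 486 K; P₂ = P₁(V₁/V₂)^n = 4220 kPa.
W = (P₁V₁−P₂V₂)/(n−1) = (377×13.1−4220×1.66)/0.17 = -12200 J.
ΔU = nCvΔT = 1.74×20.8×(486−342) = 5190 J.
Q = ΔU + W = -7020 J.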